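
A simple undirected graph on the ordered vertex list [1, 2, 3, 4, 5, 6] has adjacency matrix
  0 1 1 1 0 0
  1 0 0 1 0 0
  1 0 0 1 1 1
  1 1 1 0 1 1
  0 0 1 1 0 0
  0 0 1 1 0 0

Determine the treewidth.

A width-2 tree decomposition is:
Bags: B1 = {1, 3, 4}  B2 = {3, 4, 5}  B3 = {3, 4, 6}  B4 = {1, 2, 4}
Tree: B1–B2, B2–B3, B1–B4
The largest bag has 3 vertices, giving width 2; this decomposition certifies tw(G) ≤ 2. On the other hand G contains the 3-clique {1, 2, 4}. A clique must lie in a single bag of any decomposition, so no decomposition can have width below 2. Combining the bounds, tw(G) = 2.

2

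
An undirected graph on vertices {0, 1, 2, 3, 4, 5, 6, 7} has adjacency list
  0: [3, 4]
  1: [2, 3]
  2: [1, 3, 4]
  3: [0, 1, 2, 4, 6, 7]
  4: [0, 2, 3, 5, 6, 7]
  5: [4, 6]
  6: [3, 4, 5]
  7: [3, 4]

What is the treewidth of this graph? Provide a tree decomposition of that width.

Treewidth 2.
Bags: B1 = {2, 3, 4}  B2 = {1, 2, 3}  B3 = {3, 4, 6}  B4 = {3, 4, 7}  B5 = {4, 5, 6}  B6 = {0, 3, 4}
Tree: B1–B2, B1–B3, B3–B4, B3–B5, B1–B6

Each bag holds 3 vertices, so the decomposition has width 2, which upper-bounds the treewidth. Conversely, {1, 2, 3} is a clique of size 3, and the vertices of any clique must share a bag in every tree decomposition; so some bag has ≥ 3 vertices and tw(G) ≥ 2. Combining the bounds, tw(G) = 2.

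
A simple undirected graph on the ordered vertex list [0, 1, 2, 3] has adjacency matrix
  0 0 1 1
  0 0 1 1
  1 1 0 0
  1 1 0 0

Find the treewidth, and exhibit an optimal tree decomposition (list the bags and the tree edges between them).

Each bag holds 3 vertices, so the decomposition has width 2, which upper-bounds the treewidth. For the lower bound, G contains the cycle 1–2–0–3–1, so G is not a forest; only forests have treewidth ≤ 1, hence tw(G) ≥ 2. The upper and lower bounds meet at 2, so that is the treewidth.

Treewidth 2.
One optimal decomposition is:
Bags: B1 = {0, 1, 2}  B2 = {0, 1, 3}
Tree: B1–B2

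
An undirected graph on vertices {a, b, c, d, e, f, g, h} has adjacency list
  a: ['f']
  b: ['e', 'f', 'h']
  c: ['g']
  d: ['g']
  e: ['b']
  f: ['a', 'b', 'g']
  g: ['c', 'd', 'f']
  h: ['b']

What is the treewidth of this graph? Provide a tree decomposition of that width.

Every bag has size at most 2, so the width is 2 − 1 = 1 and tw(G) ≤ 1. G has an edge, so its treewidth is at least 1. The upper and lower bounds meet at 1, so that is the treewidth.

Treewidth 1.
One optimal decomposition is:
Bags: B1 = {f, g}  B2 = {b, f}  B3 = {a, f}  B4 = {b, h}  B5 = {d, g}  B6 = {b, e}  B7 = {c, g}
Tree: B1–B2, B2–B3, B2–B4, B1–B5, B2–B6, B5–B7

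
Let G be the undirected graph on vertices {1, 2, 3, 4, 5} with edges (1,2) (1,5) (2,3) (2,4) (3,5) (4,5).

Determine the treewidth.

2

A width-2 tree decomposition is:
Bags: B1 = {1, 2, 5}  B2 = {2, 3, 5}  B3 = {2, 4, 5}
Tree: B1–B2, B2–B3
Every bag has size at most 3, so the width is 3 − 1 = 2 and tw(G) ≤ 2. Since 2–1–5–3–2 is a cycle in G, G is not acyclic. Forests are exactly the graphs of treewidth ≤ 1, so tw(G) ≥ 2. Combining the bounds, tw(G) = 2.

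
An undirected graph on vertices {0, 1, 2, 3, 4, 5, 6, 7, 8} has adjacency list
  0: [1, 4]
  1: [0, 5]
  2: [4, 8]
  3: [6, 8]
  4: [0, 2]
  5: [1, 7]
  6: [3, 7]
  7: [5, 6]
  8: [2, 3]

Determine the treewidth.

2

A width-2 tree decomposition is:
Bags: B1 = {0, 1, 5}  B2 = {0, 5, 7}  B3 = {0, 6, 7}  B4 = {0, 3, 6}  B5 = {0, 3, 8}  B6 = {0, 2, 8}  B7 = {0, 2, 4}
Tree: B1–B2, B2–B3, B3–B4, B4–B5, B5–B6, B6–B7
Each bag holds 3 vertices, so the decomposition has width 2, which upper-bounds the treewidth. Since 0–1–5–7–6–3–8–2–4–0 is a cycle in G, G is not acyclic. Forests are exactly the graphs of treewidth ≤ 1, so tw(G) ≥ 2. Combining the bounds, tw(G) = 2.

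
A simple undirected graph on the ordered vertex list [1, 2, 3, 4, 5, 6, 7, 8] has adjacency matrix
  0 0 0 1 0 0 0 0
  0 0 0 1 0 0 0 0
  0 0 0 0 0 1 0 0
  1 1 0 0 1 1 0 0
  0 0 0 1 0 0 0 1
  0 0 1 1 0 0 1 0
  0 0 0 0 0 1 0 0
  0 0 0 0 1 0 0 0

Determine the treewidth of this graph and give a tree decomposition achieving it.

Treewidth 1.
One optimal decomposition is:
Bags: B1 = {4, 5}  B2 = {1, 4}  B3 = {5, 8}  B4 = {4, 6}  B5 = {6, 7}  B6 = {3, 6}  B7 = {2, 4}
Tree: B1–B2, B1–B3, B1–B4, B4–B5, B4–B6, B1–B7

The largest bag has 2 vertices, giving width 1; this decomposition certifies tw(G) ≤ 1. G has an edge, so its treewidth is at least 1. Combining the bounds, tw(G) = 1.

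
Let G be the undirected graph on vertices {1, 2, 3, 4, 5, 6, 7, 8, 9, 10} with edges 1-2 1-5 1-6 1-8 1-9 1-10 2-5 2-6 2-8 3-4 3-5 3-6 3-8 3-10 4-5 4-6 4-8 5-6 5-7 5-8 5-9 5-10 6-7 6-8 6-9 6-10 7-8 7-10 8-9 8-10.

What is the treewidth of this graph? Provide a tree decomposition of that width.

Treewidth 4.
One such decomposition:
Bags: B1 = {3, 5, 6, 8, 10}  B2 = {1, 5, 6, 8, 10}  B3 = {3, 4, 5, 6, 8}  B4 = {5, 6, 7, 8, 10}  B5 = {1, 2, 5, 6, 8}  B6 = {1, 5, 6, 8, 9}
Tree: B1–B2, B1–B3, B1–B4, B2–B5, B2–B6

Every bag has size at most 5, so the width is 5 − 1 = 4 and tw(G) ≤ 4. For the lower bound, the 5 vertices {1, 5, 6, 8, 9} are pairwise adjacent, and any tree decomposition puts a clique entirely inside one bag — forcing width ≥ 4. Combining the bounds, tw(G) = 4.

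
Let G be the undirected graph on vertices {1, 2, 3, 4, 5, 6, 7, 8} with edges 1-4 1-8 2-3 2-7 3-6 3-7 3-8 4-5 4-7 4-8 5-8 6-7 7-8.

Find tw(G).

2

A width-2 tree decomposition is:
Bags: B1 = {2, 3, 7}  B2 = {3, 7, 8}  B3 = {4, 7, 8}  B4 = {1, 4, 8}  B5 = {3, 6, 7}  B6 = {4, 5, 8}
Tree: B1–B2, B2–B3, B3–B4, B1–B5, B4–B6
The largest bag has 3 vertices, giving width 2; this decomposition certifies tw(G) ≤ 2. Conversely, {1, 4, 8} is a clique of size 3, and the vertices of any clique must share a bag in every tree decomposition; so some bag has ≥ 3 vertices and tw(G) ≥ 2. Combining the bounds, tw(G) = 2.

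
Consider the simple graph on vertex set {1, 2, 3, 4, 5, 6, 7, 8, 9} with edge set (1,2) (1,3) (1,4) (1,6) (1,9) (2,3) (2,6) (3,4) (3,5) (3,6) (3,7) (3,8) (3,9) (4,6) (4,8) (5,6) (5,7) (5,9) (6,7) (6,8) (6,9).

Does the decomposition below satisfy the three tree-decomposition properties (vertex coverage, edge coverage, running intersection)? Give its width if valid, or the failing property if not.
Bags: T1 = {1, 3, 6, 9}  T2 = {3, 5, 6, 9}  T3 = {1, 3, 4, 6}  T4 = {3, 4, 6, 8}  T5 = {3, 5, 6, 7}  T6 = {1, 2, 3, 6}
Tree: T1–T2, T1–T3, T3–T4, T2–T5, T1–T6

Every vertex of G appears in some bag (union = {1, 2, 3, 4, 5, 6, 7, 8, 9}); every edge is covered by a bag; and for each vertex v the set of bags containing v is connected in the bag tree. The decomposition is therefore valid. The largest bag has 4 vertices, so the width is 3.

Yes; width 3.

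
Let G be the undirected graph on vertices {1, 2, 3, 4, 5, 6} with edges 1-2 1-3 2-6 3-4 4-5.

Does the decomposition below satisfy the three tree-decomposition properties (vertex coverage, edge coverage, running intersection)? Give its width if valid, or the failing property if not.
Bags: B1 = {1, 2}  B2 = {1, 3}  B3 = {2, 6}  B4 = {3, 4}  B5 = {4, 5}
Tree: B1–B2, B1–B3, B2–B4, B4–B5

Yes; width 1.

Every vertex of G appears in some bag (union = {1, 2, 3, 4, 5, 6}); every edge is covered by a bag; and for each vertex v the set of bags containing v is connected in the bag tree. The decomposition is therefore valid. The largest bag has 2 vertices, so the width is 1.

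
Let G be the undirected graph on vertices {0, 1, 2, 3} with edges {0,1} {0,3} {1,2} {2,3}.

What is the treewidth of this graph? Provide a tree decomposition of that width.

Every bag has size at most 3, so the width is 3 − 1 = 2 and tw(G) ≤ 2. The edges 3–0–1–2–3 form a cycle, so G is not a tree and its treewidth is at least 2. The upper and lower bounds meet at 2, so that is the treewidth.

Treewidth 2.
Bags: B1 = {0, 1, 3}  B2 = {1, 2, 3}
Tree: B1–B2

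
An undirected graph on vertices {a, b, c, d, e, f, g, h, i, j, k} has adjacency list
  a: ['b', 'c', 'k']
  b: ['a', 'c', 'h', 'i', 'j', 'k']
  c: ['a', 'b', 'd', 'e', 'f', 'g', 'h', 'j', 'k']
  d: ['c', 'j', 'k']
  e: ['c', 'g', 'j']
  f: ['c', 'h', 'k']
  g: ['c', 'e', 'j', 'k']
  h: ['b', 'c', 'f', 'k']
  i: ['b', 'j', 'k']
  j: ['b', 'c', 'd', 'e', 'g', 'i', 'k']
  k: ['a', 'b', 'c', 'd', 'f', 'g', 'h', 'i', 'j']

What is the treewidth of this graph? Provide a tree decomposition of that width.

Every bag has size at most 4, so the width is 4 − 1 = 3 and tw(G) ≤ 3. On the other hand G contains the 4-clique {c, e, g, j}. A clique must lie in a single bag of any decomposition, so no decomposition can have width below 3. The upper and lower bounds meet at 3, so that is the treewidth.

Treewidth 3.
Bags: B1 = {a, b, c, k}  B2 = {b, c, j, k}  B3 = {b, c, h, k}  B4 = {c, d, j, k}  B5 = {c, f, h, k}  B6 = {c, g, j, k}  B7 = {b, i, j, k}  B8 = {c, e, g, j}
Tree: B1–B2, B2–B3, B2–B4, B3–B5, B4–B6, B2–B7, B6–B8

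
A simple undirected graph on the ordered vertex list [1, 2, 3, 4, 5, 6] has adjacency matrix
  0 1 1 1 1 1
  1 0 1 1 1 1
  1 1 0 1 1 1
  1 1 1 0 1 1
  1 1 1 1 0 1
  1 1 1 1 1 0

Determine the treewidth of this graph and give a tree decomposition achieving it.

Treewidth 5.
One optimal decomposition is:
Bags: B1 = {1, 2, 3, 4, 5, 6}
Tree: (single bag)

A single bag containing all 6 vertices is trivially a valid decomposition of width 5. For the lower bound, the 6 vertices {1, 2, 3, 4, 5, 6} are pairwise adjacent, and any tree decomposition puts a clique entirely inside one bag — forcing width ≥ 5. Therefore the treewidth is 5.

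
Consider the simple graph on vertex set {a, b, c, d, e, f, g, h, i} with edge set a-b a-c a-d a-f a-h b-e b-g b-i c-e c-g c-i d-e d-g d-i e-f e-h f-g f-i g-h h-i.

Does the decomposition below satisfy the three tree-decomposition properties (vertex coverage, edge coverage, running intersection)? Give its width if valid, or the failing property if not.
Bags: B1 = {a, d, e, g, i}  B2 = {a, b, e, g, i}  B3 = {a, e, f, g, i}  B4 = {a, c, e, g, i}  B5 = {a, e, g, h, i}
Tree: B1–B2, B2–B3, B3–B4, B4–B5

Vertex coverage: the bags together contain {a, b, c, d, e, f, g, h, i}, the full vertex set. Edge coverage: each edge of G has both endpoints in at least one bag. Running intersection: for every vertex, the bags containing it form a connected subtree. All three properties hold, so this is a valid tree decomposition of width max|bag| − 1 = 4, and hence tw(G) ≤ 4.

Yes; width 4.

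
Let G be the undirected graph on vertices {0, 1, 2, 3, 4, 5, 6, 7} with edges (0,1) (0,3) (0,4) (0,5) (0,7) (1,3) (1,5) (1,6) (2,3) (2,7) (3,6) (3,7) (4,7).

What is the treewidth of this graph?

A width-2 tree decomposition is:
Bags: B1 = {0, 3, 7}  B2 = {0, 1, 3}  B3 = {1, 3, 6}  B4 = {0, 4, 7}  B5 = {2, 3, 7}  B6 = {0, 1, 5}
Tree: B1–B2, B2–B3, B1–B4, B1–B5, B2–B6
Each bag holds 3 vertices, so the decomposition has width 2, which upper-bounds the treewidth. On the other hand G contains the 3-clique {0, 1, 3}. A clique must lie in a single bag of any decomposition, so no decomposition can have width below 2. Therefore the treewidth is 2.

2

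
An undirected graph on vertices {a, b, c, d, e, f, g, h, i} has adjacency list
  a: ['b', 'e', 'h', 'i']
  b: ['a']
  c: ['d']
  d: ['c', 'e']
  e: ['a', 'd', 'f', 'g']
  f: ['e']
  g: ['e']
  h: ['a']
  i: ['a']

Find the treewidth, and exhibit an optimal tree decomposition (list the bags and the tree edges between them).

Treewidth 1.
Bags: B1 = {d, e}  B2 = {a, e}  B3 = {e, g}  B4 = {e, f}  B5 = {a, i}  B6 = {a, b}  B7 = {a, h}  B8 = {c, d}
Tree: B1–B2, B2–B3, B3–B4, B2–B5, B2–B6, B6–B7, B1–B8

Each bag holds 2 vertices, so the decomposition has width 1, which upper-bounds the treewidth. Since G has at least one edge (e.g. e–d), it is not an edgeless graph, so tw(G) ≥ 1. The upper and lower bounds meet at 1, so that is the treewidth.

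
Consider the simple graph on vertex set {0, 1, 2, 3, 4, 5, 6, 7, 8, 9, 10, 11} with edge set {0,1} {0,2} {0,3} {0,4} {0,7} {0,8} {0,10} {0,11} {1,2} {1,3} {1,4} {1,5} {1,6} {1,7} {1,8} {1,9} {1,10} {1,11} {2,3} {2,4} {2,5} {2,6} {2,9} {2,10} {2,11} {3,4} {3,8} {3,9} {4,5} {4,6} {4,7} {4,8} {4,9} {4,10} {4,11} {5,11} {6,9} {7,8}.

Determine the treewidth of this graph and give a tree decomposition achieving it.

Treewidth 4.
One such decomposition:
Bags: B1 = {0, 1, 2, 3, 4}  B2 = {0, 1, 2, 4, 11}  B3 = {1, 2, 3, 4, 9}  B4 = {0, 1, 2, 4, 10}  B5 = {1, 2, 4, 6, 9}  B6 = {1, 2, 4, 5, 11}  B7 = {0, 1, 3, 4, 8}  B8 = {0, 1, 4, 7, 8}
Tree: B1–B2, B1–B3, B2–B4, B3–B5, B2–B6, B1–B7, B7–B8

Each bag holds 5 vertices, so the decomposition has width 4, which upper-bounds the treewidth. Conversely, {0, 1, 3, 4, 8} is a clique of size 5, and the vertices of any clique must share a bag in every tree decomposition; so some bag has ≥ 5 vertices and tw(G) ≥ 4. Therefore the treewidth is 4.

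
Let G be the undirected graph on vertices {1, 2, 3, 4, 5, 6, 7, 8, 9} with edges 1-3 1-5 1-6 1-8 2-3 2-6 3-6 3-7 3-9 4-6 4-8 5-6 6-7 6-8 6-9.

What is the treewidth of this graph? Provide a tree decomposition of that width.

Treewidth 2.
Bags: B1 = {2, 3, 6}  B2 = {1, 3, 6}  B3 = {1, 6, 8}  B4 = {3, 6, 9}  B5 = {3, 6, 7}  B6 = {4, 6, 8}  B7 = {1, 5, 6}
Tree: B1–B2, B2–B3, B2–B4, B1–B5, B3–B6, B2–B7

Every bag has size at most 3, so the width is 3 − 1 = 2 and tw(G) ≤ 2. On the other hand G contains the 3-clique {1, 6, 8}. A clique must lie in a single bag of any decomposition, so no decomposition can have width below 2. Hence tw(G) = 2 exactly.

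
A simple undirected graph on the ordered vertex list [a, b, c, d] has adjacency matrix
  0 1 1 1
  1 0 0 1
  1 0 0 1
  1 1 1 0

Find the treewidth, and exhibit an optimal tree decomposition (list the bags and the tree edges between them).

Each bag holds 3 vertices, so the decomposition has width 2, which upper-bounds the treewidth. Conversely, {a, c, d} is a clique of size 3, and the vertices of any clique must share a bag in every tree decomposition; so some bag has ≥ 3 vertices and tw(G) ≥ 2. Combining the bounds, tw(G) = 2.

Treewidth 2.
One optimal decomposition is:
Bags: B1 = {a, c, d}  B2 = {a, b, d}
Tree: B1–B2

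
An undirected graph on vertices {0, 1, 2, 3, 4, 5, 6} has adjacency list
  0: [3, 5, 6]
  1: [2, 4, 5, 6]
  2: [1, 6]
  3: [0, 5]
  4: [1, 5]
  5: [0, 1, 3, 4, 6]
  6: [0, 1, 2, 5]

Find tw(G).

A width-2 tree decomposition is:
Bags: B1 = {1, 4, 5}  B2 = {1, 5, 6}  B3 = {0, 5, 6}  B4 = {0, 3, 5}  B5 = {1, 2, 6}
Tree: B1–B2, B2–B3, B3–B4, B2–B5
Each bag holds 3 vertices, so the decomposition has width 2, which upper-bounds the treewidth. Conversely, {1, 2, 6} is a clique of size 3, and the vertices of any clique must share a bag in every tree decomposition; so some bag has ≥ 3 vertices and tw(G) ≥ 2. Combining the bounds, tw(G) = 2.

2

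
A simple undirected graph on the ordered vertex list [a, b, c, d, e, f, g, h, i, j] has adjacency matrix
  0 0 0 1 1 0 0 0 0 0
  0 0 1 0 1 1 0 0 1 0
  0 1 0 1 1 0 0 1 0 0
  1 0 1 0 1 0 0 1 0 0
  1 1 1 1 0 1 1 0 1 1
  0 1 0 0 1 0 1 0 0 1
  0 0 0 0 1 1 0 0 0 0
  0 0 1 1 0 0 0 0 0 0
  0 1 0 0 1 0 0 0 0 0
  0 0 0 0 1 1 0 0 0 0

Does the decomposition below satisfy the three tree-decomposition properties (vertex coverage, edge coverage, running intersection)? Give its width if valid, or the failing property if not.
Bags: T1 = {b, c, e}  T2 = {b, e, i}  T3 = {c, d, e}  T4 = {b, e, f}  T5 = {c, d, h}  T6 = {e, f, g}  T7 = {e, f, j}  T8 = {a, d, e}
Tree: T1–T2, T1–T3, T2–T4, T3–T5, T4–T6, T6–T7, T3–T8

Vertex coverage: the bags together contain {a, b, c, d, e, f, g, h, i, j}, the full vertex set. Edge coverage: each edge of G has both endpoints in at least one bag. Running intersection: for every vertex, the bags containing it form a connected subtree. All three properties hold, so this is a valid tree decomposition of width max|bag| − 1 = 2, and hence tw(G) ≤ 2.

Yes; width 2.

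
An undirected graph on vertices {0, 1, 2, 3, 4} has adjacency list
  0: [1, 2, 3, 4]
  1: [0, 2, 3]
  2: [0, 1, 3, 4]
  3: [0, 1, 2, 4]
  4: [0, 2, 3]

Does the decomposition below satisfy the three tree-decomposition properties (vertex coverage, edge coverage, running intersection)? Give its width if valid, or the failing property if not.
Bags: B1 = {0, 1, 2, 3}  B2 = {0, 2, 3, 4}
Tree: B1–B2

Every vertex of G appears in some bag (union = {0, 1, 2, 3, 4}); every edge is covered by a bag; and for each vertex v the set of bags containing v is connected in the bag tree. The decomposition is therefore valid. The largest bag has 4 vertices, so the width is 3.

Yes; width 3.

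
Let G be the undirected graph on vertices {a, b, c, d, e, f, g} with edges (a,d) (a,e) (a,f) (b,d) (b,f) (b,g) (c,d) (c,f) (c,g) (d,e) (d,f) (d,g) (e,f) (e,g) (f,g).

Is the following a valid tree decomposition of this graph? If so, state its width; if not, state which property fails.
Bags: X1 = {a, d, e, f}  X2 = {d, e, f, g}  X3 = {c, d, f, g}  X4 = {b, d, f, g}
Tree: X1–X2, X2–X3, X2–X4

Checking the three conditions: (i) the bags cover all of {a, b, c, d, e, f, g}; (ii) for each edge, some bag contains both endpoints; (iii) the bags containing any fixed vertex form a subtree. All hold, so the decomposition is valid with width 4 − 1 = 3.

Yes; width 3.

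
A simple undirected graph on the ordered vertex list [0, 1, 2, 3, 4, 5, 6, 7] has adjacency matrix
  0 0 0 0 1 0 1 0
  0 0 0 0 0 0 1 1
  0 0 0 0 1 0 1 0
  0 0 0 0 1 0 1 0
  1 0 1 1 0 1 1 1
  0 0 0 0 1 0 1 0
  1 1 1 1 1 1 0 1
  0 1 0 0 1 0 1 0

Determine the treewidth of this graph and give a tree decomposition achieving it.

Treewidth 2.
One optimal decomposition is:
Bags: B1 = {4, 6, 7}  B2 = {2, 4, 6}  B3 = {3, 4, 6}  B4 = {0, 4, 6}  B5 = {1, 6, 7}  B6 = {4, 5, 6}
Tree: B1–B2, B2–B3, B1–B4, B1–B5, B2–B6

Every bag has size at most 3, so the width is 3 − 1 = 2 and tw(G) ≤ 2. On the other hand G contains the 3-clique {1, 6, 7}. A clique must lie in a single bag of any decomposition, so no decomposition can have width below 2. Therefore the treewidth is 2.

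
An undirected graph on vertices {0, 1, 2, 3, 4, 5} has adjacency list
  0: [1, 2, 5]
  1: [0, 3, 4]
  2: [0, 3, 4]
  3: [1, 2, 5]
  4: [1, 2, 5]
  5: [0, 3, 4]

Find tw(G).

A width-3 tree decomposition is:
Bags: B1 = {1, 2, 4, 5}  B2 = {1, 2, 3, 5}  B3 = {0, 1, 2, 5}
Tree: B1–B2, B2–B3
Each bag holds 4 vertices, so the decomposition has width 3, which upper-bounds the treewidth. For the lower bound: the 4 vertex sets {1,4}, {3,5}, {2}, {0} are disjoint, each induces a connected subgraph, and every pair is joined by at least one edge of G. Contracting each set to a single vertex therefore yields K_{4} as a minor, and since treewidth is minor-monotone, tw(G) ≥ tw(K_{4}) = 3. Combining the bounds, tw(G) = 3.

3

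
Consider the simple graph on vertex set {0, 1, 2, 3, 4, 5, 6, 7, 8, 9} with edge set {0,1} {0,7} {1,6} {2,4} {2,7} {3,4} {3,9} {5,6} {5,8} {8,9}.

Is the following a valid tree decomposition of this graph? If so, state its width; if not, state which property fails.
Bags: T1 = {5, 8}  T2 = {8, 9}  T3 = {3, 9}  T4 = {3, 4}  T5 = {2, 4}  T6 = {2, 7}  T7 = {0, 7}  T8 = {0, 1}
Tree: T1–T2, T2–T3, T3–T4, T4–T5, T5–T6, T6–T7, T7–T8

A tree decomposition must satisfy three properties: every vertex lies in some bag; for every edge, both endpoints lie together in some bag; and for every vertex, the bags containing it form a connected subtree. Here vertex 6 appears in no bag, so the decomposition is invalid.

No — vertex 6 appears in no bag.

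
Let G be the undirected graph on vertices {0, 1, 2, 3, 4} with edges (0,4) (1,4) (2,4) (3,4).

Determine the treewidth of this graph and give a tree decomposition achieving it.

Each bag holds 2 vertices, so the decomposition has width 1, which upper-bounds the treewidth. Any graph with an edge has treewidth ≥ 1, and G has the edge 1–4. The upper and lower bounds meet at 1, so that is the treewidth.

Treewidth 1.
Bags: B1 = {1, 4}  B2 = {3, 4}  B3 = {0, 4}  B4 = {2, 4}
Tree: B1–B2, B2–B3, B2–B4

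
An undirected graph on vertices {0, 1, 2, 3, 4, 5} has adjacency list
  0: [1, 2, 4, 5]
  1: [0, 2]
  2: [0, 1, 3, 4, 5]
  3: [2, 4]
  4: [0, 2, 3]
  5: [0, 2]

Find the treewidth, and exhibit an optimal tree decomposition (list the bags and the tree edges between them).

Treewidth 2.
One such decomposition:
Bags: B1 = {0, 2, 4}  B2 = {0, 1, 2}  B3 = {2, 3, 4}  B4 = {0, 2, 5}
Tree: B1–B2, B1–B3, B1–B4

Every bag has size at most 3, so the width is 3 − 1 = 2 and tw(G) ≤ 2. On the other hand G contains the 3-clique {0, 1, 2}. A clique must lie in a single bag of any decomposition, so no decomposition can have width below 2. Therefore the treewidth is 2.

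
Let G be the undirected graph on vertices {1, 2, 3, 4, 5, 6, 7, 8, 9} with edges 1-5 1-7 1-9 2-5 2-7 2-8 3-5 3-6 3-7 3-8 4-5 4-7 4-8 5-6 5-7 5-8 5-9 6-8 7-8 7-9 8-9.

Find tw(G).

3

A width-3 tree decomposition is:
Bags: B1 = {3, 5, 7, 8}  B2 = {5, 7, 8, 9}  B3 = {3, 5, 6, 8}  B4 = {4, 5, 7, 8}  B5 = {1, 5, 7, 9}  B6 = {2, 5, 7, 8}
Tree: B1–B2, B1–B3, B1–B4, B2–B5, B1–B6
Each bag holds 4 vertices, so the decomposition has width 3, which upper-bounds the treewidth. For the lower bound, the 4 vertices {3, 5, 6, 8} are pairwise adjacent, and any tree decomposition puts a clique entirely inside one bag — forcing width ≥ 3. Combining the bounds, tw(G) = 3.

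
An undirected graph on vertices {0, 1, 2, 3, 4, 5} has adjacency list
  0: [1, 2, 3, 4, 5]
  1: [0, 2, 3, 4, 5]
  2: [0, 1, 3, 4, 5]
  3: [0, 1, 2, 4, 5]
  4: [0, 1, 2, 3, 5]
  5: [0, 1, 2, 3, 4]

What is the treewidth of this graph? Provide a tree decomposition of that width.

A single bag containing all 6 vertices is trivially a valid decomposition of width 5. Conversely, {0, 1, 2, 3, 4, 5} is a clique of size 6, and the vertices of any clique must share a bag in every tree decomposition; so some bag has ≥ 6 vertices and tw(G) ≥ 5. Therefore the treewidth is 5.

Treewidth 5.
Bags: B1 = {0, 1, 2, 3, 4, 5}
Tree: (single bag)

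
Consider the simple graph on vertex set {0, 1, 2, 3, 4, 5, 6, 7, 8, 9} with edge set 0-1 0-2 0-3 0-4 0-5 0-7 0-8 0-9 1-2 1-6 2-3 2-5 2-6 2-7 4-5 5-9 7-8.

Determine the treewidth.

2

A width-2 tree decomposition is:
Bags: B1 = {0, 1, 2}  B2 = {0, 2, 5}  B3 = {0, 2, 3}  B4 = {0, 5, 9}  B5 = {1, 2, 6}  B6 = {0, 2, 7}  B7 = {0, 4, 5}  B8 = {0, 7, 8}
Tree: B1–B2, B1–B3, B2–B4, B1–B5, B3–B6, B2–B7, B6–B8
The largest bag has 3 vertices, giving width 2; this decomposition certifies tw(G) ≤ 2. Conversely, {0, 7, 8} is a clique of size 3, and the vertices of any clique must share a bag in every tree decomposition; so some bag has ≥ 3 vertices and tw(G) ≥ 2. The upper and lower bounds meet at 2, so that is the treewidth.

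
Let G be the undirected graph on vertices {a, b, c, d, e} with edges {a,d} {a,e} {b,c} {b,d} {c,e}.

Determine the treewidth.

2

A width-2 tree decomposition is:
Bags: B1 = {b, c, e}  B2 = {a, b, e}  B3 = {a, b, d}
Tree: B1–B2, B2–B3
The largest bag has 3 vertices, giving width 2; this decomposition certifies tw(G) ≤ 2. Since b–c–e–a–d–b is a cycle in G, G is not acyclic. Forests are exactly the graphs of treewidth ≤ 1, so tw(G) ≥ 2. Therefore the treewidth is 2.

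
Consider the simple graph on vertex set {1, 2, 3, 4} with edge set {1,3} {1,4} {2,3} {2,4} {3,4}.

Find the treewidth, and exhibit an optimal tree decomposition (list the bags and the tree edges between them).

Every bag has size at most 3, so the width is 3 − 1 = 2 and tw(G) ≤ 2. For the lower bound, the 3 vertices {1, 3, 4} are pairwise adjacent, and any tree decomposition puts a clique entirely inside one bag — forcing width ≥ 2. Hence tw(G) = 2 exactly.

Treewidth 2.
Bags: B1 = {2, 3, 4}  B2 = {1, 3, 4}
Tree: B1–B2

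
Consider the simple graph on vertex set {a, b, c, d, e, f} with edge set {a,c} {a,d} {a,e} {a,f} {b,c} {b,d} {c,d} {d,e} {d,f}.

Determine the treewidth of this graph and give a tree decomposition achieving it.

The largest bag has 3 vertices, giving width 2; this decomposition certifies tw(G) ≤ 2. On the other hand G contains the 3-clique {a, d, e}. A clique must lie in a single bag of any decomposition, so no decomposition can have width below 2. Therefore the treewidth is 2.

Treewidth 2.
One optimal decomposition is:
Bags: B1 = {a, d, f}  B2 = {a, d, e}  B3 = {a, c, d}  B4 = {b, c, d}
Tree: B1–B2, B1–B3, B3–B4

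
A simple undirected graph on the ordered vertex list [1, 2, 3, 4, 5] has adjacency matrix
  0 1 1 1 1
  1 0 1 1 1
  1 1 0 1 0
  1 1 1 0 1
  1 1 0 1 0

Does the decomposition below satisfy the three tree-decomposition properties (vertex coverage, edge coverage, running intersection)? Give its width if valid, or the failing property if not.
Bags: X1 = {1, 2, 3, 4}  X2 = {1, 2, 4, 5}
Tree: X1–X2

Every vertex of G appears in some bag (union = {1, 2, 3, 4, 5}); every edge is covered by a bag; and for each vertex v the set of bags containing v is connected in the bag tree. The decomposition is therefore valid. The largest bag has 4 vertices, so the width is 3.

Yes; width 3.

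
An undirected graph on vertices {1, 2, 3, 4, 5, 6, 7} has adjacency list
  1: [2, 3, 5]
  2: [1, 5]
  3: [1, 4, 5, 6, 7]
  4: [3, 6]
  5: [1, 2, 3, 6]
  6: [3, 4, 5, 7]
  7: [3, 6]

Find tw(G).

2

A width-2 tree decomposition is:
Bags: B1 = {1, 3, 5}  B2 = {3, 5, 6}  B3 = {3, 6, 7}  B4 = {3, 4, 6}  B5 = {1, 2, 5}
Tree: B1–B2, B2–B3, B3–B4, B1–B5
Each bag holds 3 vertices, so the decomposition has width 2, which upper-bounds the treewidth. Conversely, {1, 2, 5} is a clique of size 3, and the vertices of any clique must share a bag in every tree decomposition; so some bag has ≥ 3 vertices and tw(G) ≥ 2. The upper and lower bounds meet at 2, so that is the treewidth.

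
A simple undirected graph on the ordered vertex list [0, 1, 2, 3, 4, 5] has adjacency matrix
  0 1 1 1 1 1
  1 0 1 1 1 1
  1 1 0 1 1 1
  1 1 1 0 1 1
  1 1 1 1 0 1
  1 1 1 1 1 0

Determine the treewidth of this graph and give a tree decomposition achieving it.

Treewidth 5.
One such decomposition:
Bags: B1 = {0, 1, 2, 3, 4, 5}
Tree: (single bag)

A single bag containing all 6 vertices is trivially a valid decomposition of width 5. Conversely, {0, 1, 2, 3, 4, 5} is a clique of size 6, and the vertices of any clique must share a bag in every tree decomposition; so some bag has ≥ 6 vertices and tw(G) ≥ 5. The upper and lower bounds meet at 5, so that is the treewidth.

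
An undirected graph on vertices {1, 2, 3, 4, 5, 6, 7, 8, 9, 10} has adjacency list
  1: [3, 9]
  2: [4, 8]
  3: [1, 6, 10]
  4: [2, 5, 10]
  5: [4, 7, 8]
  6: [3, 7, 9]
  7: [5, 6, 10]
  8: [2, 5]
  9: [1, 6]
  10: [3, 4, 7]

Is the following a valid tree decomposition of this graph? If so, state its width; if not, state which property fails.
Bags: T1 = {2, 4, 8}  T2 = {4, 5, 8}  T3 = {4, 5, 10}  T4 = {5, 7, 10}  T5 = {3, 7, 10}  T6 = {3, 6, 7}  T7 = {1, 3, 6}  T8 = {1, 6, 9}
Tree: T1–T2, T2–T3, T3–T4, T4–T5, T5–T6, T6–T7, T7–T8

Vertex coverage: the bags together contain {1, 2, 3, 4, 5, 6, 7, 8, 9, 10}, the full vertex set. Edge coverage: each edge of G has both endpoints in at least one bag. Running intersection: for every vertex, the bags containing it form a connected subtree. All three properties hold, so this is a valid tree decomposition of width max|bag| − 1 = 2, and hence tw(G) ≤ 2.

Yes; width 2.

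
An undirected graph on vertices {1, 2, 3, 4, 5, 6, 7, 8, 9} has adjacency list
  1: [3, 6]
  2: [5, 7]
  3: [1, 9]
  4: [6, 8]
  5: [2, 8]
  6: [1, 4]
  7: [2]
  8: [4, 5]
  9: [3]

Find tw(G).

A width-1 tree decomposition is:
Bags: B1 = {3, 9}  B2 = {1, 3}  B3 = {1, 6}  B4 = {4, 6}  B5 = {4, 8}  B6 = {5, 8}  B7 = {2, 5}  B8 = {2, 7}
Tree: B1–B2, B2–B3, B3–B4, B4–B5, B5–B6, B6–B7, B7–B8
Every bag has size at most 2, so the width is 2 − 1 = 1 and tw(G) ≤ 1. Since G has at least one edge (e.g. 9–3), it is not an edgeless graph, so tw(G) ≥ 1. The upper and lower bounds meet at 1, so that is the treewidth.

1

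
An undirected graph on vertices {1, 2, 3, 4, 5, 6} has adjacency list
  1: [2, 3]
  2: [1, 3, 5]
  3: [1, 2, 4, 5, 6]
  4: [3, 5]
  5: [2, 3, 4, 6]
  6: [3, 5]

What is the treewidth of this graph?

2

A width-2 tree decomposition is:
Bags: B1 = {3, 5, 6}  B2 = {3, 4, 5}  B3 = {2, 3, 5}  B4 = {1, 2, 3}
Tree: B1–B2, B2–B3, B3–B4
Every bag has size at most 3, so the width is 3 − 1 = 2 and tw(G) ≤ 2. Conversely, {1, 2, 3} is a clique of size 3, and the vertices of any clique must share a bag in every tree decomposition; so some bag has ≥ 3 vertices and tw(G) ≥ 2. Hence tw(G) = 2 exactly.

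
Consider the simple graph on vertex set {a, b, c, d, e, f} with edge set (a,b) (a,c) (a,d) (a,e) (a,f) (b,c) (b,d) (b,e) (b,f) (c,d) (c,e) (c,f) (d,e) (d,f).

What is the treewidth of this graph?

A width-4 tree decomposition is:
Bags: B1 = {a, b, c, d, e}  B2 = {a, b, c, d, f}
Tree: B1–B2
Each bag holds 5 vertices, so the decomposition has width 4, which upper-bounds the treewidth. On the other hand G contains the 5-clique {a, b, c, d, e}. A clique must lie in a single bag of any decomposition, so no decomposition can have width below 4. Therefore the treewidth is 4.

4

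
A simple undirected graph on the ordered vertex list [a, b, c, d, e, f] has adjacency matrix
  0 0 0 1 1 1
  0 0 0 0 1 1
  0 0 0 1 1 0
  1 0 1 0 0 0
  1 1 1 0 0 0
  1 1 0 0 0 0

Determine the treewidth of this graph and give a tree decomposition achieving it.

Each bag holds 3 vertices, so the decomposition has width 2, which upper-bounds the treewidth. For the lower bound, G contains the cycle f–b–e–a–f, so G is not a forest; only forests have treewidth ≤ 1, hence tw(G) ≥ 2. The upper and lower bounds meet at 2, so that is the treewidth.

Treewidth 2.
One such decomposition:
Bags: B1 = {a, b, f}  B2 = {a, b, e}  B3 = {a, d, e}  B4 = {c, d, e}
Tree: B1–B2, B2–B3, B3–B4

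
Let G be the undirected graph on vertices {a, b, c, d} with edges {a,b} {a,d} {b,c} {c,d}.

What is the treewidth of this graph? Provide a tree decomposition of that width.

Treewidth 2.
One such decomposition:
Bags: B1 = {b, c, d}  B2 = {a, b, d}
Tree: B1–B2

The largest bag has 3 vertices, giving width 2; this decomposition certifies tw(G) ≤ 2. For the lower bound, G contains the cycle b–c–d–a–b, so G is not a forest; only forests have treewidth ≤ 1, hence tw(G) ≥ 2. The upper and lower bounds meet at 2, so that is the treewidth.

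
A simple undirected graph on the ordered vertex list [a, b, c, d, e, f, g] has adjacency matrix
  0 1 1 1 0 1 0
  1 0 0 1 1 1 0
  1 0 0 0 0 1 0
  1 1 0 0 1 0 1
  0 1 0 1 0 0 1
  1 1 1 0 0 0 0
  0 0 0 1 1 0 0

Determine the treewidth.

A width-2 tree decomposition is:
Bags: B1 = {a, b, f}  B2 = {a, b, d}  B3 = {b, d, e}  B4 = {d, e, g}  B5 = {a, c, f}
Tree: B1–B2, B2–B3, B3–B4, B1–B5
The largest bag has 3 vertices, giving width 2; this decomposition certifies tw(G) ≤ 2. On the other hand G contains the 3-clique {d, e, g}. A clique must lie in a single bag of any decomposition, so no decomposition can have width below 2. Combining the bounds, tw(G) = 2.

2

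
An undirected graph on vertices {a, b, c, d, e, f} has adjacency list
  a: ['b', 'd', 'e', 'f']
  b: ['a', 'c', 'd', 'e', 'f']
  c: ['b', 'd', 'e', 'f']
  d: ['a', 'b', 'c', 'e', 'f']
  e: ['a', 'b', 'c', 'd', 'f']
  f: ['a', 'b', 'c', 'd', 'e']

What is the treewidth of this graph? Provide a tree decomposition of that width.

Treewidth 4.
One optimal decomposition is:
Bags: B1 = {b, c, d, e, f}  B2 = {a, b, d, e, f}
Tree: B1–B2

Every bag has size at most 5, so the width is 5 − 1 = 4 and tw(G) ≤ 4. For the lower bound, the 5 vertices {b, c, d, e, f} are pairwise adjacent, and any tree decomposition puts a clique entirely inside one bag — forcing width ≥ 4. Combining the bounds, tw(G) = 4.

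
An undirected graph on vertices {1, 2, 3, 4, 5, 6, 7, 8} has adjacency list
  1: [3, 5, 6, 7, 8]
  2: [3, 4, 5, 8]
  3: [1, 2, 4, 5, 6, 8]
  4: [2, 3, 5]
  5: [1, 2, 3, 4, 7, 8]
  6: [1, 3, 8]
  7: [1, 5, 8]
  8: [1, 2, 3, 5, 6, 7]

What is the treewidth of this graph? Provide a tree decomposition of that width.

Treewidth 3.
One optimal decomposition is:
Bags: B1 = {1, 3, 5, 8}  B2 = {1, 3, 6, 8}  B3 = {2, 3, 5, 8}  B4 = {1, 5, 7, 8}  B5 = {2, 3, 4, 5}
Tree: B1–B2, B1–B3, B1–B4, B3–B5

Every bag has size at most 4, so the width is 4 − 1 = 3 and tw(G) ≤ 3. On the other hand G contains the 4-clique {1, 3, 5, 8}. A clique must lie in a single bag of any decomposition, so no decomposition can have width below 3. Therefore the treewidth is 3.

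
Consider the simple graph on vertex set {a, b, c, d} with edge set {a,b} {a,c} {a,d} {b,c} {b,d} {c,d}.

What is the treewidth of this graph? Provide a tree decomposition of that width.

A single bag containing all 4 vertices is trivially a valid decomposition of width 3. For the lower bound, the 4 vertices {a, b, c, d} are pairwise adjacent, and any tree decomposition puts a clique entirely inside one bag — forcing width ≥ 3. Therefore the treewidth is 3.

Treewidth 3.
One optimal decomposition is:
Bags: B1 = {a, b, c, d}
Tree: (single bag)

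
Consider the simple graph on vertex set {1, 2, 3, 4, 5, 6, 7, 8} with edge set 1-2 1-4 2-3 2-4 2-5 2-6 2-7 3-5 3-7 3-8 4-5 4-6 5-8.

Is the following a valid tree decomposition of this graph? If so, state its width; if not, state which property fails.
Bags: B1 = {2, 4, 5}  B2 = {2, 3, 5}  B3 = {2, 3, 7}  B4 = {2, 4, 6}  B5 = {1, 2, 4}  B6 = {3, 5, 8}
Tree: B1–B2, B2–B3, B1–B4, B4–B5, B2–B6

Vertex coverage: the bags together contain {1, 2, 3, 4, 5, 6, 7, 8}, the full vertex set. Edge coverage: each edge of G has both endpoints in at least one bag. Running intersection: for every vertex, the bags containing it form a connected subtree. All three properties hold, so this is a valid tree decomposition of width max|bag| − 1 = 2, and hence tw(G) ≤ 2.

Yes; width 2.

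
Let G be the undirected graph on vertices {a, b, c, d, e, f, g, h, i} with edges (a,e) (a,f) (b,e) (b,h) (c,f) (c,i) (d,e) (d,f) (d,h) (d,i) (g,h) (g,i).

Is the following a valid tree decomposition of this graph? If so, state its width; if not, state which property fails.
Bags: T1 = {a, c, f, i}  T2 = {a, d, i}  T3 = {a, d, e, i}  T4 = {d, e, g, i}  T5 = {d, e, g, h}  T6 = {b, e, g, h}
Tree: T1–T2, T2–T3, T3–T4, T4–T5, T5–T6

No — edge (f,d) lies in no bag.

A tree decomposition must satisfy three properties: every vertex lies in some bag; for every edge, both endpoints lie together in some bag; and for every vertex, the bags containing it form a connected subtree. Here edge (f,d) lies in no bag, so the decomposition is invalid.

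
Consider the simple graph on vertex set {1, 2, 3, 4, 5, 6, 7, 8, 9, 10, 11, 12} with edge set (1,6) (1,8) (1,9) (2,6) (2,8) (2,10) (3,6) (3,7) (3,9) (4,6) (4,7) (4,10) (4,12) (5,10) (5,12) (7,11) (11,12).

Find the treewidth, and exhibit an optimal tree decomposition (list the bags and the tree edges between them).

The largest bag has 4 vertices, giving width 3; this decomposition certifies tw(G) ≤ 3. For the lower bound: the 4 vertex sets {1,8,9}, {2}, {6}, {3,4,7,10} are disjoint, each induces a connected subgraph, and every pair is joined by at least one edge of G. Contracting each set to a single vertex therefore yields K_{4} as a minor, and since treewidth is minor-monotone, tw(G) ≥ tw(K_{4}) = 3. The upper and lower bounds meet at 3, so that is the treewidth.

Treewidth 3.
Bags: B1 = {1, 2, 8, 9}  B2 = {1, 2, 6, 9}  B3 = {2, 3, 6, 9}  B4 = {2, 3, 6, 10}  B5 = {3, 4, 6, 10}  B6 = {3, 4, 7, 10}  B7 = {4, 5, 7, 10}  B8 = {4, 5, 7, 12}  B9 = {5, 7, 11, 12}
Tree: B1–B2, B2–B3, B3–B4, B4–B5, B5–B6, B6–B7, B7–B8, B8–B9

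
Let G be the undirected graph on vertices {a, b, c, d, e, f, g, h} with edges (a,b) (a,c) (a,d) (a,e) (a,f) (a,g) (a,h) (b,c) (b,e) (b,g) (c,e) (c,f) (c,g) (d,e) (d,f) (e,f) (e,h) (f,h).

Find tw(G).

A width-3 tree decomposition is:
Bags: B1 = {a, b, c, g}  B2 = {a, b, c, e}  B3 = {a, c, e, f}  B4 = {a, e, f, h}  B5 = {a, d, e, f}
Tree: B1–B2, B2–B3, B3–B4, B3–B5
Every bag has size at most 4, so the width is 4 − 1 = 3 and tw(G) ≤ 3. Conversely, {a, b, c, g} is a clique of size 4, and the vertices of any clique must share a bag in every tree decomposition; so some bag has ≥ 4 vertices and tw(G) ≥ 3. Therefore the treewidth is 3.

3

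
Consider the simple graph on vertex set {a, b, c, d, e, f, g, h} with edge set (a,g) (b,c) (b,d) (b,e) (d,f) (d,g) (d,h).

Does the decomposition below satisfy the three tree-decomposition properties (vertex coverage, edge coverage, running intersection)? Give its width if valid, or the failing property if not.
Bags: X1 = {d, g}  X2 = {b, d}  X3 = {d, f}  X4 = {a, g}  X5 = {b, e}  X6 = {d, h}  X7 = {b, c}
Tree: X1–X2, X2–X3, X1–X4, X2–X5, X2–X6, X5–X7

Every vertex of G appears in some bag (union = {a, b, c, d, e, f, g, h}); every edge is covered by a bag; and for each vertex v the set of bags containing v is connected in the bag tree. The decomposition is therefore valid. The largest bag has 2 vertices, so the width is 1.

Yes; width 1.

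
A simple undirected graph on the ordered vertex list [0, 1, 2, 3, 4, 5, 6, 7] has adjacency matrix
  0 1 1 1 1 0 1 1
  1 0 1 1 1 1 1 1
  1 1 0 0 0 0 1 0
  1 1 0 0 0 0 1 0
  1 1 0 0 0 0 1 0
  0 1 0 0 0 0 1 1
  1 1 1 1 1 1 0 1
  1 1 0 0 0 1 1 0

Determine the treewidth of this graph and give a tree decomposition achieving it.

The largest bag has 4 vertices, giving width 3; this decomposition certifies tw(G) ≤ 3. Conversely, {0, 1, 2, 6} is a clique of size 4, and the vertices of any clique must share a bag in every tree decomposition; so some bag has ≥ 4 vertices and tw(G) ≥ 3. Therefore the treewidth is 3.

Treewidth 3.
One optimal decomposition is:
Bags: B1 = {0, 1, 3, 6}  B2 = {0, 1, 2, 6}  B3 = {0, 1, 6, 7}  B4 = {0, 1, 4, 6}  B5 = {1, 5, 6, 7}
Tree: B1–B2, B1–B3, B1–B4, B3–B5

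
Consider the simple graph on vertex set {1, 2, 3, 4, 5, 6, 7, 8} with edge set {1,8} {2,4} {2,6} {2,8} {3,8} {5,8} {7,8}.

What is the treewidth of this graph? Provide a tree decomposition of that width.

Every bag has size at most 2, so the width is 2 − 1 = 1 and tw(G) ≤ 1. G has an edge, so its treewidth is at least 1. Combining the bounds, tw(G) = 1.

Treewidth 1.
One such decomposition:
Bags: B1 = {1, 8}  B2 = {2, 8}  B3 = {5, 8}  B4 = {7, 8}  B5 = {3, 8}  B6 = {2, 6}  B7 = {2, 4}
Tree: B1–B2, B1–B3, B2–B4, B4–B5, B2–B6, B2–B7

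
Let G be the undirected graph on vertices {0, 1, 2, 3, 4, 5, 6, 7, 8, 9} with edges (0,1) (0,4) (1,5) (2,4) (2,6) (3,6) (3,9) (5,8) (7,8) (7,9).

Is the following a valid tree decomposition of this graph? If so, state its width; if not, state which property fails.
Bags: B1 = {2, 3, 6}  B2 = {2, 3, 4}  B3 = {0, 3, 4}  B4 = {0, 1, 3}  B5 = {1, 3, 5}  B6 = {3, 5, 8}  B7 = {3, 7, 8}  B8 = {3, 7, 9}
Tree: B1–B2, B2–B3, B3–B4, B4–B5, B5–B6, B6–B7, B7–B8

Checking the three conditions: (i) the bags cover all of {0, 1, 2, 3, 4, 5, 6, 7, 8, 9}; (ii) for each edge, some bag contains both endpoints; (iii) the bags containing any fixed vertex form a subtree. All hold, so the decomposition is valid with width 3 − 1 = 2.

Yes; width 2.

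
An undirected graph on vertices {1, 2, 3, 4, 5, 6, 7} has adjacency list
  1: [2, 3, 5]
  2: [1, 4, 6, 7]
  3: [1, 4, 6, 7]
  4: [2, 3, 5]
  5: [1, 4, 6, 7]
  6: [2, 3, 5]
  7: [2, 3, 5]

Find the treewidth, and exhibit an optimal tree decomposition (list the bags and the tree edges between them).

Each bag holds 4 vertices, so the decomposition has width 3, which upper-bounds the treewidth. For the lower bound: the 4 vertex sets {3,6}, {2,7}, {5}, {4} are disjoint, each induces a connected subgraph, and every pair is joined by at least one edge of G. Contracting each set to a single vertex therefore yields K_{4} as a minor, and since treewidth is minor-monotone, tw(G) ≥ tw(K_{4}) = 3. Combining the bounds, tw(G) = 3.

Treewidth 3.
One optimal decomposition is:
Bags: B1 = {2, 3, 5, 6}  B2 = {2, 3, 5, 7}  B3 = {2, 3, 4, 5}  B4 = {1, 2, 3, 5}
Tree: B1–B2, B2–B3, B3–B4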